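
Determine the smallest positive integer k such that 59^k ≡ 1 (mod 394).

49

The order of 59 must divide φ(394) = φ(2)·φ(197) = 1·196 = 196 = 2^2 · 7^2.
Divisors of 196: 1, 2, 4, 7, 14, 28, 49, 98, 196.
Check 59^d mod 394 for each divisor in increasing order:
59^1 ≡ 59 (mod 394)
59^2 ≡ 329 (mod 394)
59^4 ≡ 285 (mod 394)
59^7 ≡ 375 (mod 394)
59^14 ≡ 361 (mod 394)
59^28 ≡ 301 (mod 394)
59^49 ≡ 1 (mod 394) ✓
The smallest such exponent is 49, so the order of 59 is 49.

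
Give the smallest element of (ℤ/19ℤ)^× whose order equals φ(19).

2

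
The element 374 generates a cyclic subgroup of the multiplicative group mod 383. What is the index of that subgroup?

By Lagrange's theorem, ord_383(374) divides φ(383) = 383 − 1 = 382 = 2 · 191.
Divisors of 382: 1, 2, 191, 382.
Evaluate successive powers at the divisors of 382:
374^1 ≡ 374 (mod 383)
374^2 ≡ 81 (mod 383)
374^191 ≡ 382 (mod 383)
374^382 ≡ 1 (mod 383) ✓
So ord_383(374) = 382, hence |⟨374⟩| = 382.
Index = |(Z/383Z)^×| / |⟨374⟩| = 382 / 382 = 1.

1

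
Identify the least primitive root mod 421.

2

φ(421) = 421 − 1 = 420 = 2^2 · 3 · 5 · 7.
Test candidates g = 2, 3, … against the prime factors q ∈ {2, 3, 5, 7} of φ(421): g is a generator iff g^(420/q) ≢ 1 for every such q.
g = 2: 2^210 ≡ 420; 2^140 ≡ 400; 2^84 ≡ 279; 2^60 ≡ 370 — none is 1, so 2 is a primitive root.
The smallest primitive root modulo 421 is 2.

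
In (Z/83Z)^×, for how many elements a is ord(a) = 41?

φ(83) = 83 − 1 = 82 = 2 · 41.
(Z/83Z)^× is cyclic (|G| = 82); a cyclic group of order m has exactly φ(d) elements of each order d | m, and none otherwise.
41 | 82, and φ(41) = 41 − 1 = 40.

40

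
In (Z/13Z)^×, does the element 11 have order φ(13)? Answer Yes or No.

Yes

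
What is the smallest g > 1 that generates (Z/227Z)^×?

2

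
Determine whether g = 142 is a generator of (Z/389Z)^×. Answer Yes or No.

No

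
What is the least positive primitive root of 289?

3

φ(289) = φ(17^2) = 17·(17−1) = 272 = 2^4 · 17.
Test candidates g = 2, 3, … against the prime factors q ∈ {2, 17} of φ(289): g is a generator iff g^(272/q) ≢ 1 for every such q.
g = 2: 2^136 ≡ 1 — hits 1, so not a primitive root.
g = 3: 3^136 ≡ 288; 3^16 ≡ 171 — none is 1, so 3 is a primitive root.
Hence the least primitive root of 289 is 3.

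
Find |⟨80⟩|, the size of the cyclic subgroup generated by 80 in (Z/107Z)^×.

By Lagrange's theorem, ord_107(80) divides φ(107) = 107 − 1 = 106 = 2 · 53.
Divisors of 106: 1, 2, 53, 106.
Test each divisor d:
80^1 ≡ 80
80^2 ≡ 87
80^53 ≡ 106
80^106 ≡ 1
The smallest such exponent is 106, so the order of 80 is 106.

106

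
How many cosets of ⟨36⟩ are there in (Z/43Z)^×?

14

By Lagrange's theorem, ord_43(36) divides φ(43) = 43 − 1 = 42 = 2 · 3 · 7.
Divisors of 42: 1, 2, 3, 6, 7, 14, 21, 42.
Test each divisor d:
36^1 ≡ 36 (mod 43)
36^2 ≡ 6 (mod 43)
36^3 ≡ 1 (mod 43) ✓
So ord_43(36) = 3, hence |⟨36⟩| = 3.
The index is φ(43) / ord(36) = 42 / 3 = 14.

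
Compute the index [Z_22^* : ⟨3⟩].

ord(3) | φ(22) = φ(2)·φ(11) = 1·10 = 10 = 2 · 5.
Divisors of 10: 1, 2, 5, 10.
Compute 3^d (mod 22) for the divisors d until we hit 1:
3^1 ≡ 3
3^2 ≡ 9
3^5 ≡ 1
Thus |⟨3⟩| = ord(3) = 5.
[(Z/22Z)^× : ⟨3⟩] = 10/5 = 2.

2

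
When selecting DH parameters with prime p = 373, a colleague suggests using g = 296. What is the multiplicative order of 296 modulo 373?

372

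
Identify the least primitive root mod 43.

φ(43) = 43 − 1 = 42 = 2 · 3 · 7.
Test candidates g = 2, 3, … against the prime factors q ∈ {2, 3, 7} of φ(43): g is a generator iff g^(42/q) ≢ 1 for every such q.
g = 2: 2^21 ≡ 42; 2^14 ≡ 1 — hits 1, so not a primitive root.
g = 3: 3^21 ≡ 42; 3^14 ≡ 36; 3^6 ≡ 41 — none is 1, so 3 is a primitive root.
Hence the least primitive root of 43 is 3.

3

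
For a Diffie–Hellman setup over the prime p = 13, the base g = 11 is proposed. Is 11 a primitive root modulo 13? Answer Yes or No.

Yes

φ(13) = 13 − 1 = 12 = 2^2 · 3.
11 is a primitive root mod 13 iff 11^(φ(13)/q) ≢ 1 for every prime q | φ(13), i.e. q ∈ {2, 3}.
11^6 ≡ 12 (mod 13)  [q = 2: ≢ 1 ✓]
11^4 ≡ 3 (mod 13)  [q = 3: ≢ 1 ✓]
None equal 1, so ord_13(11) = 12: 11 is a primitive root.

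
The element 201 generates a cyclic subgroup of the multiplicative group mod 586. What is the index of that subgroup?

Since 201 ∈ (Z/586Z)^×, its order divides φ(586) = φ(2)·φ(293) = 1·292 = 292 = 2^2 · 73.
Divisors of 292: 1, 2, 4, 73, 146, 292.
Check 201^d mod 586 for each divisor in increasing order:
201^1 ≡ 201 (mod 586)
201^2 ≡ 553 (mod 586)
201^4 ≡ 503 (mod 586)
201^73 ≡ 155 (mod 586)
201^146 ≡ 585 (mod 586)
201^292 ≡ 1 (mod 586) ✓
The order of 201 is 292, so the subgroup it generates has 292 elements.
The index is φ(586) / ord(201) = 292 / 292 = 1.

1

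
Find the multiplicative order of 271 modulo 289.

By Lagrange's theorem, ord_289(271) divides φ(289) = φ(17^2) = 17·(17−1) = 272 = 2^4 · 17.
Divisors of 272: 1, 2, 4, 8, 16, 17, 34, 68, 136, 272.
Test each divisor d:
271^1 ≡ 271 (mod 289)
271^2 ≡ 35 (mod 289)
271^4 ≡ 69 (mod 289)
271^8 ≡ 137 (mod 289)
271^16 ≡ 273 (mod 289)
271^17 ≡ 288 (mod 289)
271^34 ≡ 1 (mod 289) ✓
Hence ord(271) = 34.

34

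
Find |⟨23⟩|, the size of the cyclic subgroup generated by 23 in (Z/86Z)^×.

21

Since 23 ∈ (Z/86Z)^×, its order divides φ(86) = φ(2)·φ(43) = 1·42 = 42 = 2 · 3 · 7.
Divisors of 42: 1, 2, 3, 6, 7, 14, 21, 42.
Evaluate successive powers at the divisors of 42:
23^1 ≡ 23 (mod 86)
23^2 ≡ 13 (mod 86)
23^3 ≡ 41 (mod 86)
23^6 ≡ 47 (mod 86)
23^7 ≡ 49 (mod 86)
23^14 ≡ 79 (mod 86)
23^21 ≡ 1 (mod 86) ✓
The smallest such exponent is 21, so the order of 23 is 21.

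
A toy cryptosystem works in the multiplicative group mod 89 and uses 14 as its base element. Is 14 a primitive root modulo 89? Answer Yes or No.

φ(89) = 89 − 1 = 88 = 2^3 · 11.
It suffices to check that the order of 14 is not a proper divisor of 88: compute 14^(88/q) for q ∈ {2, 11}.
14^44 ≡ 88 (mod 89)  [q = 2: ≢ 1 ✓]
14^8 ≡ 45 (mod 89)  [q = 11: ≢ 1 ✓]
All checks pass, so 14 has order 88 and is a primitive root modulo 89.

Yes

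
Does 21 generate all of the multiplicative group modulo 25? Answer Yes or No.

No

φ(25) = φ(5^2) = 5·(5−1) = 20 = 2^2 · 5.
It suffices to check that the order of 21 is not a proper divisor of 20: compute 21^(20/q) for q ∈ {2, 5}.
21^10 ≡ 1 (mod 25)  [q = 2: ≡ 1 ✗]
21^4 ≡ 6 (mod 25)  [q = 5: ≢ 1 ✓]
21^10 ≡ 1 shows ord(21) | 10, strictly less than φ(25); not a primitive root.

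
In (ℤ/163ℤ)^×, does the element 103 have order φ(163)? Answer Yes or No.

Yes

φ(163) = 163 − 1 = 162 = 2 · 3^4.
103 is a primitive root mod 163 iff 103^(φ(163)/q) ≢ 1 for every prime q | φ(163), i.e. q ∈ {2, 3}.
103^81 ≡ 162 (mod 163)  [q = 2: ≢ 1 ✓]
103^54 ≡ 104 (mod 163)  [q = 3: ≢ 1 ✓]
All checks pass, so 103 has order 162 and is a primitive root modulo 163.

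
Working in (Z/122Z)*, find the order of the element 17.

60

By Lagrange's theorem, ord_122(17) divides φ(122) = φ(2)·φ(61) = 1·60 = 60 = 2^2 · 3 · 5.
Divisors of 60: 1, 2, 3, 4, 5, 6, 10, 12, 15, 20, 30, 60.
Compute 17^d (mod 122) for the divisors d until we hit 1:
17^1 ≡ 17 (mod 122)
17^2 ≡ 45 (mod 122)
17^3 ≡ 33 (mod 122)
17^4 ≡ 73 (mod 122)
17^5 ≡ 21 (mod 122)
17^6 ≡ 113 (mod 122)
17^10 ≡ 75 (mod 122)
17^12 ≡ 81 (mod 122)
17^15 ≡ 111 (mod 122)
17^20 ≡ 13 (mod 122)
17^30 ≡ 121 (mod 122)
17^60 ≡ 1 (mod 122) ✓
The smallest such exponent is 60, so the order of 17 is 60.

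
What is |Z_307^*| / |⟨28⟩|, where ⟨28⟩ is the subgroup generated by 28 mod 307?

2

Since 28 ∈ (Z/307Z)^×, its order divides φ(307) = 307 − 1 = 306 = 2 · 3^2 · 17.
Divisors of 306: 1, 2, 3, 6, 9, 17, 18, 34, 51, 102, 153, 306.
Compute 28^d (mod 307) for the divisors d until we hit 1:
28^1 ≡ 28 (mod 307)
28^2 ≡ 170 (mod 307)
28^3 ≡ 155 (mod 307)
28^6 ≡ 79 (mod 307)
28^9 ≡ 272 (mod 307)
28^17 ≡ 274 (mod 307)
28^18 ≡ 304 (mod 307)
28^34 ≡ 168 (mod 307)
28^51 ≡ 289 (mod 307)
28^102 ≡ 17 (mod 307)
28^153 ≡ 1 (mod 307) ✓
Thus |⟨28⟩| = ord(28) = 153.
The index is φ(307) / ord(28) = 306 / 153 = 2.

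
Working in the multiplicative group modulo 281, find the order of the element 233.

ord(233) | φ(281) = 281 − 1 = 280 = 2^3 · 5 · 7.
Divisors of 280: 1, 2, 4, 5, 7, 8, 10, 14, 20, 28, 35, 40, 56, 70, 140, 280.
Evaluate successive powers at the divisors of 280:
233^1 ≡ 233 (mod 281)
233^2 ≡ 56 (mod 281)
233^4 ≡ 45 (mod 281)
233^5 ≡ 88 (mod 281)
233^7 ≡ 151 (mod 281)
233^8 ≡ 58 (mod 281)
233^10 ≡ 157 (mod 281)
233^14 ≡ 40 (mod 281)
233^20 ≡ 202 (mod 281)
233^28 ≡ 195 (mod 281)
233^35 ≡ 221 (mod 281)
233^40 ≡ 59 (mod 281)
233^56 ≡ 90 (mod 281)
233^70 ≡ 228 (mod 281)
233^140 ≡ 280 (mod 281)
233^280 ≡ 1 (mod 281) ✓
Therefore the multiplicative order of 233 modulo 281 is 280.

280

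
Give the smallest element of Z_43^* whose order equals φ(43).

φ(43) = 43 − 1 = 42 = 2 · 3 · 7.
Test candidates g = 2, 3, … against the prime factors q ∈ {2, 3, 7} of φ(43): g is a generator iff g^(42/q) ≢ 1 for every such q.
g = 2: 2^21 ≡ 42; 2^14 ≡ 1 — hits 1, so not a primitive root.
g = 3: 3^21 ≡ 42; 3^14 ≡ 36; 3^6 ≡ 41 — none is 1, so 3 is a primitive root.
Hence the least primitive root of 43 is 3.

3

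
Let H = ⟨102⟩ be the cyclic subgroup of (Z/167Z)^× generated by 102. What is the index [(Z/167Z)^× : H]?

By Lagrange's theorem, ord_167(102) divides φ(167) = 167 − 1 = 166 = 2 · 83.
Divisors of 166: 1, 2, 83, 166.
Test each divisor d:
102^1 ≡ 102 (mod 167)
102^2 ≡ 50 (mod 167)
102^83 ≡ 166 (mod 167)
102^166 ≡ 1 (mod 167) ✓
The order of 102 is 166, so the subgroup it generates has 166 elements.
[(Z/167Z)^× : ⟨102⟩] = 166/166 = 1.

1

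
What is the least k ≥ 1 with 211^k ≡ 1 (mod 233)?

232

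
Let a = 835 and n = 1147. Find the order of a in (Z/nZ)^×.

90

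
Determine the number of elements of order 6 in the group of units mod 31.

φ(31) = 31 − 1 = 30 = 2 · 3 · 5.
In a cyclic group of order 30, there are φ(d) elements of order d for each divisor d of 30, and zero for non-divisors.
6 = 2 · 3 divides 30, and φ(6) = 2.

2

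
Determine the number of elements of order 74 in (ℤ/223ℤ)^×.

36

φ(223) = 223 − 1 = 222 = 2 · 3 · 37.
Since (Z/223Z)^× is cyclic of order 222, the number of elements of order d is φ(d) when d | 222 and 0 otherwise.
74 = 2 · 37 divides 222, and φ(74) = 36.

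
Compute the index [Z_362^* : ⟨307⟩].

By Lagrange's theorem, ord_362(307) divides φ(362) = φ(2)·φ(181) = 1·180 = 180 = 2^2 · 3^2 · 5.
Divisors of 180: 1, 2, 3, 4, 5, 6, 9, 10, 12, 15, 18, 20, 30, 36, 45, 60, 90, 180.
Check 307^d mod 362 for each divisor in increasing order:
307^1 ≡ 307
307^2 ≡ 129
307^3 ≡ 145
307^4 ≡ 351
307^5 ≡ 243
307^6 ≡ 29
307^9 ≡ 223
307^10 ≡ 43
307^12 ≡ 117
307^15 ≡ 313
307^18 ≡ 135
307^20 ≡ 39
307^30 ≡ 229
307^36 ≡ 125
307^45 ≡ 1
The order of 307 is 45, so the subgroup it generates has 45 elements.
Index = |(Z/362Z)^×| / |⟨307⟩| = 180 / 45 = 4.

4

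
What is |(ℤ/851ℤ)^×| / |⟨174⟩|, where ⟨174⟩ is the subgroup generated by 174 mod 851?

Since 174 ∈ (Z/851Z)^×, its order divides φ(851) = φ(23·37) = (23−1)·(37−1) = 22·36 = 792 = 2^3 · 3^2 · 11.
Divisors of 792: 1, 2, 3, 4, 6, 8, 9, 11, 12, 18, 22, 24, 33, 36, 44, 66, 72, 88, 99, 132, 198, 264, 396, 792.
Evaluate successive powers at the divisors of 792:
174^1 ≡ 174 (mod 851)
174^2 ≡ 491 (mod 851)
174^3 ≡ 334 (mod 851)
174^4 ≡ 248 (mod 851)
174^6 ≡ 75 (mod 851)
174^8 ≡ 232 (mod 851)
174^9 ≡ 371 (mod 851)
174^11 ≡ 47 (mod 851)
174^12 ≡ 519 (mod 851)
174^18 ≡ 630 (mod 851)
174^22 ≡ 507 (mod 851)
174^24 ≡ 445 (mod 851)
174^33 ≡ 1 (mod 851) ✓
The order of 174 is 33, so the subgroup it generates has 33 elements.
The index is φ(851) / ord(174) = 792 / 33 = 24.

24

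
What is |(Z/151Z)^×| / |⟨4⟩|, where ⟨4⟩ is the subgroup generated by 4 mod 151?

10

ord(4) | φ(151) = 151 − 1 = 150 = 2 · 3 · 5^2.
Divisors of 150: 1, 2, 3, 5, 6, 10, 15, 25, 30, 50, 75, 150.
Compute 4^d (mod 151) for the divisors d until we hit 1:
4^1 ≡ 4 (mod 151)
4^2 ≡ 16 (mod 151)
4^3 ≡ 64 (mod 151)
4^5 ≡ 118 (mod 151)
4^6 ≡ 19 (mod 151)
4^10 ≡ 32 (mod 151)
4^15 ≡ 1 (mod 151) ✓
The order of 4 is 15, so the subgroup it generates has 15 elements.
The index is φ(151) / ord(4) = 150 / 15 = 10.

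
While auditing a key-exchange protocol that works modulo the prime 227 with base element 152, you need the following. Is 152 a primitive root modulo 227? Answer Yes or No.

Yes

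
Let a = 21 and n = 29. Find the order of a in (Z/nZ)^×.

28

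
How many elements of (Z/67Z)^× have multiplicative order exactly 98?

0

φ(67) = 67 − 1 = 66 = 2 · 3 · 11.
In a cyclic group of order 66, there are φ(d) elements of order d for each divisor d of 66, and zero for non-divisors.
Since 98 ∤ 66, the count is 0.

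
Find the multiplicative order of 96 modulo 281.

The order of 96 must divide φ(281) = 281 − 1 = 280 = 2^3 · 5 · 7.
Divisors of 280: 1, 2, 4, 5, 7, 8, 10, 14, 20, 28, 35, 40, 56, 70, 140, 280.
Check 96^d mod 281 for each divisor in increasing order:
96^1 ≡ 96 (mod 281)
96^2 ≡ 224 (mod 281)
96^4 ≡ 158 (mod 281)
96^5 ≡ 275 (mod 281)
96^7 ≡ 61 (mod 281)
96^8 ≡ 236 (mod 281)
96^10 ≡ 36 (mod 281)
96^14 ≡ 68 (mod 281)
96^20 ≡ 172 (mod 281)
96^28 ≡ 128 (mod 281)
96^35 ≡ 221 (mod 281)
96^40 ≡ 79 (mod 281)
96^56 ≡ 86 (mod 281)
96^70 ≡ 228 (mod 281)
96^140 ≡ 280 (mod 281)
96^280 ≡ 1 (mod 281) ✓
Therefore the multiplicative order of 96 modulo 281 is 280.

280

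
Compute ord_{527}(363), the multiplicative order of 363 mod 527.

240

Since 363 ∈ (Z/527Z)^×, its order divides φ(527) = φ(17·31) = (17−1)·(31−1) = 16·30 = 480 = 2^5 · 3 · 5.
Divisors of 480: 1, 2, 3, 4, 5, 6, 8, 10, 12, 15, 16, 20, 24, 30, 32, 40, 48, 60, 80, 96, 120, 160, 240, 480.
Check 363^d mod 527 for each divisor in increasing order:
363^1 ≡ 363
363^2 ≡ 19
363^3 ≡ 46
363^4 ≡ 361
363^5 ≡ 347
363^6 ≡ 8
363^8 ≡ 152
363^10 ≡ 253
363^12 ≡ 64
363^15 ≡ 309
363^16 ≡ 443
363^20 ≡ 242
363^24 ≡ 407
363^30 ≡ 94
363^32 ≡ 205
363^40 ≡ 67
363^48 ≡ 171
363^60 ≡ 404
363^80 ≡ 273
363^96 ≡ 256
363^120 ≡ 373
363^160 ≡ 222
363^240 ≡ 1
So ord_527(363) = 240.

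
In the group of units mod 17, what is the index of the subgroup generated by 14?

The order of 14 must divide φ(17) = 17 − 1 = 16 = 2^4.
Divisors of 16: 1, 2, 4, 8, 16.
Compute 14^d (mod 17) for the divisors d until we hit 1:
14^1 ≡ 14 (mod 17)
14^2 ≡ 9 (mod 17)
14^4 ≡ 13 (mod 17)
14^8 ≡ 16 (mod 17)
14^16 ≡ 1 (mod 17) ✓
Thus |⟨14⟩| = ord(14) = 16.
[(Z/17Z)^× : ⟨14⟩] = 16/16 = 1.

1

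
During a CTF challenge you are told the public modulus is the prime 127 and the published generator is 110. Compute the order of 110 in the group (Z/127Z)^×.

126

By Lagrange's theorem, ord_127(110) divides φ(127) = 127 − 1 = 126 = 2 · 3^2 · 7.
Divisors of 126: 1, 2, 3, 6, 7, 9, 14, 18, 21, 42, 63, 126.
Check 110^d mod 127 for each divisor in increasing order:
110^1 ≡ 110
110^2 ≡ 35
110^3 ≡ 40
110^6 ≡ 76
110^7 ≡ 105
110^9 ≡ 119
110^14 ≡ 103
110^18 ≡ 64
110^21 ≡ 20
110^42 ≡ 19
110^63 ≡ 126
110^126 ≡ 1
Therefore the multiplicative order of 110 modulo 127 is 126.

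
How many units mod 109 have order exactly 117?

φ(109) = 109 − 1 = 108 = 2^2 · 3^3.
In a cyclic group of order 108, there are φ(d) elements of order d for each divisor d of 108, and zero for non-divisors.
117 does not divide 108, so no element of (Z/109Z)^× has order 117.

0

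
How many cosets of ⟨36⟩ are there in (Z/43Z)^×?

ord(36) | φ(43) = 43 − 1 = 42 = 2 · 3 · 7.
Divisors of 42: 1, 2, 3, 6, 7, 14, 21, 42.
Evaluate successive powers at the divisors of 42:
36^1 ≡ 36
36^2 ≡ 6
36^3 ≡ 1
The order of 36 is 3, so the subgroup it generates has 3 elements.
Index = |(Z/43Z)^×| / |⟨36⟩| = 42 / 3 = 14.

14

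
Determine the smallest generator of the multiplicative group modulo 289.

3

φ(289) = φ(17^2) = 17·(17−1) = 272 = 2^4 · 17.
Test candidates g = 2, 3, … against the prime factors q ∈ {2, 17} of φ(289): g is a generator iff g^(272/q) ≢ 1 for every such q.
g = 2: 2^136 ≡ 1 — hits 1, so not a primitive root.
g = 3: 3^136 ≡ 288; 3^16 ≡ 171 — none is 1, so 3 is a primitive root.
So 3 is the smallest generator of (Z/289Z)^×.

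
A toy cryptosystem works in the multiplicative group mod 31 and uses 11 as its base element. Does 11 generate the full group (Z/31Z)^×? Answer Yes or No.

φ(31) = 31 − 1 = 30 = 2 · 3 · 5.
11 is a primitive root mod 31 iff 11^(φ(31)/q) ≢ 1 for every prime q | φ(31), i.e. q ∈ {2, 3, 5}.
11^15 ≡ 30 (mod 31)  [q = 2: ≢ 1 ✓]
11^10 ≡ 5 (mod 31)  [q = 3: ≢ 1 ✓]
11^6 ≡ 4 (mod 31)  [q = 5: ≢ 1 ✓]
None equal 1, so ord_31(11) = 30: 11 is a primitive root.

Yes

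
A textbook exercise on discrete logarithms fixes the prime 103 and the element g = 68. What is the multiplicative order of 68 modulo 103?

51

ord(68) | φ(103) = 103 − 1 = 102 = 2 · 3 · 17.
Divisors of 102: 1, 2, 3, 6, 17, 34, 51, 102.
Evaluate successive powers at the divisors of 102:
68^1 ≡ 68
68^2 ≡ 92
68^3 ≡ 76
68^6 ≡ 8
68^17 ≡ 56
68^34 ≡ 46
68^51 ≡ 1
Hence ord(68) = 51.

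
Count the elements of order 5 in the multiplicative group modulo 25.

φ(25) = φ(5^2) = 5·(5−1) = 20 = 2^2 · 5.
Since (Z/25Z)^× is cyclic of order 20, the number of elements of order d is φ(d) when d | 20 and 0 otherwise.
5 | 20, and φ(5) = 5 − 1 = 4.

4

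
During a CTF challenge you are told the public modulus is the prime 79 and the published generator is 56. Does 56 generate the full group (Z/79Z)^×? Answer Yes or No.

No

φ(79) = 79 − 1 = 78 = 2 · 3 · 13.
An element g generates (Z/79Z)^× iff g^(78/q) ≢ 1 (mod 79) for each prime q ∈ {2, 3, 13}.
56^39 ≡ 78 (mod 79)  [q = 2: ≢ 1 ✓]
56^26 ≡ 55 (mod 79)  [q = 3: ≢ 1 ✓]
56^6 ≡ 1 (mod 79)  [q = 13: ≡ 1 ✗]
The check at q = 13 fails, so 56 generates a proper subgroup.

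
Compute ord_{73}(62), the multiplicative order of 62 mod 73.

ord(62) | φ(73) = 73 − 1 = 72 = 2^3 · 3^2.
Divisors of 72: 1, 2, 3, 4, 6, 8, 9, 12, 18, 24, 36, 72.
Evaluate successive powers at the divisors of 72:
62^1 ≡ 62 (mod 73)
62^2 ≡ 48 (mod 73)
62^3 ≡ 56 (mod 73)
62^4 ≡ 41 (mod 73)
62^6 ≡ 70 (mod 73)
62^8 ≡ 2 (mod 73)
62^9 ≡ 51 (mod 73)
62^12 ≡ 9 (mod 73)
62^18 ≡ 46 (mod 73)
62^24 ≡ 8 (mod 73)
62^36 ≡ 72 (mod 73)
62^72 ≡ 1 (mod 73) ✓
So ord_73(62) = 72.

72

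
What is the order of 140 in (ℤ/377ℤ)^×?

By Lagrange's theorem, ord_377(140) divides φ(377) = φ(13·29) = (13−1)·(29−1) = 12·28 = 336 = 2^4 · 3 · 7.
Divisors of 336: 1, 2, 3, 4, 6, 7, 8, 12, 14, 16, 21, 24, 28, 42, 48, 56, 84, 112, 168, 336.
Compute 140^d (mod 377) for the divisors d until we hit 1:
140^1 ≡ 140
140^2 ≡ 373
140^3 ≡ 194
140^4 ≡ 16
140^6 ≡ 313
140^7 ≡ 88
140^8 ≡ 256
140^12 ≡ 326
140^14 ≡ 204
140^16 ≡ 315
140^21 ≡ 233
140^24 ≡ 339
140^28 ≡ 146
140^42 ≡ 1
Hence ord(140) = 42.

42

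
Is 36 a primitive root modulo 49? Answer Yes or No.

φ(49) = φ(7^2) = 7·(7−1) = 42 = 2 · 3 · 7.
An element g generates (Z/49Z)^× iff g^(42/q) ≢ 1 (mod 49) for each prime q ∈ {2, 3, 7}.
36^21 ≡ 1 (mod 49)  [q = 2: ≡ 1 ✗]
36^14 ≡ 1 (mod 49)  [q = 3: ≡ 1 ✗]
36^6 ≡ 15 (mod 49)  [q = 7: ≢ 1 ✓]
36^21 ≡ 1 shows ord(36) | 21, strictly less than φ(49); not a primitive root.

No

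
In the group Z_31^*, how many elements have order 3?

φ(31) = 31 − 1 = 30 = 2 · 3 · 5.
In a cyclic group of order 30, there are φ(d) elements of order d for each divisor d of 30, and zero for non-divisors.
3 | 30, and φ(3) = 3 − 1 = 2.

2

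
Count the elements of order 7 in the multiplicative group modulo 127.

φ(127) = 127 − 1 = 126 = 2 · 3^2 · 7.
(Z/127Z)^× is cyclic (|G| = 126); a cyclic group of order m has exactly φ(d) elements of each order d | m, and none otherwise.
7 | 126, and φ(7) = 7 − 1 = 6.

6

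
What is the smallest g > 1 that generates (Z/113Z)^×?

3

φ(113) = 113 − 1 = 112 = 2^4 · 7.
Test candidates g = 2, 3, … against the prime factors q ∈ {2, 7} of φ(113): g is a generator iff g^(112/q) ≢ 1 for every such q.
g = 2: 2^56 ≡ 1 — hits 1, so not a primitive root.
g = 3: 3^56 ≡ 112; 3^16 ≡ 49 — none is 1, so 3 is a primitive root.
Hence the least primitive root of 113 is 3.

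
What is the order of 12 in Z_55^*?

4

By Lagrange's theorem, ord_55(12) divides φ(55) = φ(5·11) = (5−1)·(11−1) = 4·10 = 40 = 2^3 · 5.
Divisors of 40: 1, 2, 4, 5, 8, 10, 20, 40.
Compute 12^d (mod 55) for the divisors d until we hit 1:
12^1 ≡ 12
12^2 ≡ 34
12^4 ≡ 1
Therefore the multiplicative order of 12 modulo 55 is 4.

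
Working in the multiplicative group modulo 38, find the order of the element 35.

9

Since 35 ∈ (Z/38Z)^×, its order divides φ(38) = φ(2)·φ(19) = 1·18 = 18 = 2 · 3^2.
Divisors of 18: 1, 2, 3, 6, 9, 18.
Compute 35^d (mod 38) for the divisors d until we hit 1:
35^1 ≡ 35
35^2 ≡ 9
35^3 ≡ 11
35^6 ≡ 7
35^9 ≡ 1
Therefore the multiplicative order of 35 modulo 38 is 9.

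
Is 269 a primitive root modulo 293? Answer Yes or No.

φ(293) = 293 − 1 = 292 = 2^2 · 73.
269 is a primitive root mod 293 iff 269^(φ(293)/q) ≢ 1 for every prime q | φ(293), i.e. q ∈ {2, 73}.
269^146 ≡ 1 (mod 293)  [q = 2: ≡ 1 ✗]
269^4 ≡ 100 (mod 293)  [q = 73: ≢ 1 ✓]
Since 269^146 ≡ 1, the order of 269 divides 146 < 292, so 269 is not a primitive root.

No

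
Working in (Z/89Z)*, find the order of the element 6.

ord(6) | φ(89) = 89 − 1 = 88 = 2^3 · 11.
Divisors of 88: 1, 2, 4, 8, 11, 22, 44, 88.
Compute 6^d (mod 89) for the divisors d until we hit 1:
6^1 ≡ 6 (mod 89)
6^2 ≡ 36 (mod 89)
6^4 ≡ 50 (mod 89)
6^8 ≡ 8 (mod 89)
6^11 ≡ 37 (mod 89)
6^22 ≡ 34 (mod 89)
6^44 ≡ 88 (mod 89)
6^88 ≡ 1 (mod 89) ✓
Therefore the multiplicative order of 6 modulo 89 is 88.

88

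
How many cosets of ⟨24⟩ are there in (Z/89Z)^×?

1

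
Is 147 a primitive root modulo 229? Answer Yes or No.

No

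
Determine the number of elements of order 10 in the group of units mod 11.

4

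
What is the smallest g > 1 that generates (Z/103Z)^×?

φ(103) = 103 − 1 = 102 = 2 · 3 · 17.
g is a primitive root iff g^(102/q) ≢ 1 (mod 103) for each prime q ∈ {2, 3, 17}.
g = 2: 2^51 ≡ 1 — hits 1, so not a primitive root.
g = 3: 3^51 ≡ 102; 3^34 ≡ 1 — hits 1, so not a primitive root.
g = 4: 4^51 ≡ 1 — hits 1, so not a primitive root.
g = 5: 5^51 ≡ 102; 5^34 ≡ 56; 5^6 ≡ 72 — none is 1, so 5 is a primitive root.
The smallest primitive root modulo 103 is 5.

5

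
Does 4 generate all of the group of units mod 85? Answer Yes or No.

No

85 = 5 · 17 is a product of two distinct odd primes, so (Z/85Z)^× ≅ (Z/5Z)^× × (Z/17Z)^× is not cyclic.
No primitive root modulo 85 exists; in particular 4 is not one.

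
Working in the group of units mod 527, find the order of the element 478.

120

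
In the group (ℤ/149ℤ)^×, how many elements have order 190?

φ(149) = 149 − 1 = 148 = 2^2 · 37.
In a cyclic group of order 148, there are φ(d) elements of order d for each divisor d of 148, and zero for non-divisors.
Since 190 ∤ 148, the count is 0.

0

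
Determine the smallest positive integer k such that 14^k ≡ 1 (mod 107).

53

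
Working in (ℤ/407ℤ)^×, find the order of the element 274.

36

Since 274 ∈ (Z/407Z)^×, its order divides φ(407) = φ(11·37) = (11−1)·(37−1) = 10·36 = 360 = 2^3 · 3^2 · 5.
Divisors of 360: 1, 2, 3, 4, 5, 6, 8, 9, 10, 12, 15, 18, 20, 24, 30, 36, 40, 45, 60, 72, 90, 120, 180, 360.
Compute 274^d (mod 407) for the divisors d until we hit 1:
274^1 ≡ 274 (mod 407)
274^2 ≡ 188 (mod 407)
274^3 ≡ 230 (mod 407)
274^4 ≡ 342 (mod 407)
274^5 ≡ 98 (mod 407)
274^6 ≡ 397 (mod 407)
274^8 ≡ 155 (mod 407)
274^9 ≡ 142 (mod 407)
274^10 ≡ 243 (mod 407)
274^12 ≡ 100 (mod 407)
274^15 ≡ 208 (mod 407)
274^18 ≡ 221 (mod 407)
274^20 ≡ 34 (mod 407)
274^24 ≡ 232 (mod 407)
274^30 ≡ 122 (mod 407)
274^36 ≡ 1 (mod 407) ✓
Hence ord(274) = 36.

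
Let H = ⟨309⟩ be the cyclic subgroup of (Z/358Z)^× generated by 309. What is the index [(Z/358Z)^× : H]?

1

ord(309) | φ(358) = φ(2)·φ(179) = 1·178 = 178 = 2 · 89.
Divisors of 178: 1, 2, 89, 178.
Evaluate successive powers at the divisors of 178:
309^1 ≡ 309
309^2 ≡ 253
309^89 ≡ 357
309^178 ≡ 1
Thus |⟨309⟩| = ord(309) = 178.
[(Z/358Z)^× : ⟨309⟩] = 178/178 = 1.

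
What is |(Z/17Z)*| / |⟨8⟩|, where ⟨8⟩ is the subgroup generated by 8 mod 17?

2

ord(8) | φ(17) = 17 − 1 = 16 = 2^4.
Divisors of 16: 1, 2, 4, 8, 16.
Check 8^d mod 17 for each divisor in increasing order:
8^1 ≡ 8 (mod 17)
8^2 ≡ 13 (mod 17)
8^4 ≡ 16 (mod 17)
8^8 ≡ 1 (mod 17) ✓
The order of 8 is 8, so the subgroup it generates has 8 elements.
[(Z/17Z)^× : ⟨8⟩] = 16/8 = 2.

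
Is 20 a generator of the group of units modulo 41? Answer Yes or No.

φ(41) = 41 − 1 = 40 = 2^3 · 5.
20 is a primitive root mod 41 iff 20^(φ(41)/q) ≢ 1 for every prime q | φ(41), i.e. q ∈ {2, 5}.
20^20 ≡ 1 (mod 41)  [q = 2: ≡ 1 ✗]
20^8 ≡ 37 (mod 41)  [q = 5: ≢ 1 ✓]
The check at q = 2 fails, so 20 generates a proper subgroup.

No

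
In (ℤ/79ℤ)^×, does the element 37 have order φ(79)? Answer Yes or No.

Yes

φ(79) = 79 − 1 = 78 = 2 · 3 · 13.
It suffices to check that the order of 37 is not a proper divisor of 78: compute 37^(78/q) for q ∈ {2, 3, 13}.
37^39 ≡ 78 (mod 79)  [q = 2: ≢ 1 ✓]
37^26 ≡ 23 (mod 79)  [q = 3: ≢ 1 ✓]
37^6 ≡ 38 (mod 79)  [q = 13: ≢ 1 ✓]
Every test exponent gives a nontrivial residue, hence 37 generates the full group.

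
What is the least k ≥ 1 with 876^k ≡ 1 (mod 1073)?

126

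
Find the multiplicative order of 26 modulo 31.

Since 26 ∈ (Z/31Z)^×, its order divides φ(31) = 31 − 1 = 30 = 2 · 3 · 5.
Divisors of 30: 1, 2, 3, 5, 6, 10, 15, 30.
Evaluate successive powers at the divisors of 30:
26^1 ≡ 26 (mod 31)
26^2 ≡ 25 (mod 31)
26^3 ≡ 30 (mod 31)
26^5 ≡ 6 (mod 31)
26^6 ≡ 1 (mod 31) ✓
So ord_31(26) = 6.

6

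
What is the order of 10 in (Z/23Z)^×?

22

By Lagrange's theorem, ord_23(10) divides φ(23) = 23 − 1 = 22 = 2 · 11.
Divisors of 22: 1, 2, 11, 22.
Compute 10^d (mod 23) for the divisors d until we hit 1:
10^1 ≡ 10 (mod 23)
10^2 ≡ 8 (mod 23)
10^11 ≡ 22 (mod 23)
10^22 ≡ 1 (mod 23) ✓
Therefore the multiplicative order of 10 modulo 23 is 22.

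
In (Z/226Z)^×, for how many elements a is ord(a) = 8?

φ(226) = φ(2)·φ(113) = 1·112 = 112 = 2^4 · 7.
(Z/226Z)^× is cyclic (|G| = 112); a cyclic group of order m has exactly φ(d) elements of each order d | m, and none otherwise.
8 = 2^3 divides 112, and φ(8) = 4.

4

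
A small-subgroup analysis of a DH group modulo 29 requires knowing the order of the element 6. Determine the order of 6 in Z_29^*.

14

The order of 6 must divide φ(29) = 29 − 1 = 28 = 2^2 · 7.
Divisors of 28: 1, 2, 4, 7, 14, 28.
Compute 6^d (mod 29) for the divisors d until we hit 1:
6^1 ≡ 6
6^2 ≡ 7
6^4 ≡ 20
6^7 ≡ 28
6^14 ≡ 1
Hence ord(6) = 14.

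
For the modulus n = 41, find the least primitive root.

φ(41) = 41 − 1 = 40 = 2^3 · 5.
g is a primitive root iff g^(40/q) ≢ 1 (mod 41) for each prime q ∈ {2, 5}.
g = 2: 2^20 ≡ 1 — hits 1, so not a primitive root.
g = 3: 3^20 ≡ 40; 3^8 ≡ 1 — hits 1, so not a primitive root.
g = 4: 4^20 ≡ 1 — hits 1, so not a primitive root.
g = 5: 5^20 ≡ 1 — hits 1, so not a primitive root.
g = 6: 6^20 ≡ 40; 6^8 ≡ 10 — none is 1, so 6 is a primitive root.
So 6 is the smallest generator of (Z/41Z)^×.

6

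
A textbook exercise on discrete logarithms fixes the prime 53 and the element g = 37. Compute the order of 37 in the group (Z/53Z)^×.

By Lagrange's theorem, ord_53(37) divides φ(53) = 53 − 1 = 52 = 2^2 · 13.
Divisors of 52: 1, 2, 4, 13, 26, 52.
Check 37^d mod 53 for each divisor in increasing order:
37^1 ≡ 37 (mod 53)
37^2 ≡ 44 (mod 53)
37^4 ≡ 28 (mod 53)
37^13 ≡ 52 (mod 53)
37^26 ≡ 1 (mod 53) ✓
Therefore the multiplicative order of 37 modulo 53 is 26.

26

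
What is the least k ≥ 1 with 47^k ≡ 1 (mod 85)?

4

ord(47) | φ(85) = φ(5·17) = (5−1)·(17−1) = 4·16 = 64 = 2^6.
Divisors of 64: 1, 2, 4, 8, 16, 32, 64.
Evaluate successive powers at the divisors of 64:
47^1 ≡ 47 (mod 85)
47^2 ≡ 84 (mod 85)
47^4 ≡ 1 (mod 85) ✓
Hence ord(47) = 4.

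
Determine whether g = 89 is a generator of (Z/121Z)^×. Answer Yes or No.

φ(121) = φ(11^2) = 11·(11−1) = 110 = 2 · 5 · 11.
It suffices to check that the order of 89 is not a proper divisor of 110: compute 89^(110/q) for q ∈ {2, 5, 11}.
89^55 ≡ 1 (mod 121)  [q = 2: ≡ 1 ✗]
89^22 ≡ 1 (mod 121)  [q = 5: ≡ 1 ✗]
89^10 ≡ 34 (mod 121)  [q = 11: ≢ 1 ✓]
The check at q = 2 fails, so 89 generates a proper subgroup.

No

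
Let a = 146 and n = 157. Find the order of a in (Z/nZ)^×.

78

By Lagrange's theorem, ord_157(146) divides φ(157) = 157 − 1 = 156 = 2^2 · 3 · 13.
Divisors of 156: 1, 2, 3, 4, 6, 12, 13, 26, 39, 52, 78, 156.
Evaluate successive powers at the divisors of 156:
146^1 ≡ 146
146^2 ≡ 121
146^3 ≡ 82
146^4 ≡ 40
146^6 ≡ 130
146^12 ≡ 101
146^13 ≡ 145
146^26 ≡ 144
146^39 ≡ 156
146^52 ≡ 12
146^78 ≡ 1
Therefore the multiplicative order of 146 modulo 157 is 78.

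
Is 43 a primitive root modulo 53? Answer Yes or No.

No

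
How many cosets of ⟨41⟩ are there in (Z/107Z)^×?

2

By Lagrange's theorem, ord_107(41) divides φ(107) = 107 − 1 = 106 = 2 · 53.
Divisors of 106: 1, 2, 53, 106.
Test each divisor d:
41^1 ≡ 41 (mod 107)
41^2 ≡ 76 (mod 107)
41^53 ≡ 1 (mod 107) ✓
Thus |⟨41⟩| = ord(41) = 53.
The index is φ(107) / ord(41) = 106 / 53 = 2.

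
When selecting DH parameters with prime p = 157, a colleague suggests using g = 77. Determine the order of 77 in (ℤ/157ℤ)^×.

156

By Lagrange's theorem, ord_157(77) divides φ(157) = 157 − 1 = 156 = 2^2 · 3 · 13.
Divisors of 156: 1, 2, 3, 4, 6, 12, 13, 26, 39, 52, 78, 156.
Test each divisor d:
77^1 ≡ 77 (mod 157)
77^2 ≡ 120 (mod 157)
77^3 ≡ 134 (mod 157)
77^4 ≡ 113 (mod 157)
77^6 ≡ 58 (mod 157)
77^12 ≡ 67 (mod 157)
77^13 ≡ 135 (mod 157)
77^26 ≡ 13 (mod 157)
77^39 ≡ 28 (mod 157)
77^52 ≡ 12 (mod 157)
77^78 ≡ 156 (mod 157)
77^156 ≡ 1 (mod 157) ✓
Therefore the multiplicative order of 77 modulo 157 is 156.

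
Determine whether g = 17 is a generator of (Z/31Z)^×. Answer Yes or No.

φ(31) = 31 − 1 = 30 = 2 · 3 · 5.
An element g generates (Z/31Z)^× iff g^(30/q) ≢ 1 (mod 31) for each prime q ∈ {2, 3, 5}.
17^15 ≡ 30 (mod 31)  [q = 2: ≢ 1 ✓]
17^10 ≡ 25 (mod 31)  [q = 3: ≢ 1 ✓]
17^6 ≡ 8 (mod 31)  [q = 5: ≢ 1 ✓]
None equal 1, so ord_31(17) = 30: 17 is a primitive root.

Yes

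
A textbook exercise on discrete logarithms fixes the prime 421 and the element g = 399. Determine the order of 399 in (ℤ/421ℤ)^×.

420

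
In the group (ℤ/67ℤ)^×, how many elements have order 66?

φ(67) = 67 − 1 = 66 = 2 · 3 · 11.
Since (Z/67Z)^× is cyclic of order 66, the number of elements of order d is φ(d) when d | 66 and 0 otherwise.
66 = 2 · 3 · 11 divides 66, and φ(66) = 20.

20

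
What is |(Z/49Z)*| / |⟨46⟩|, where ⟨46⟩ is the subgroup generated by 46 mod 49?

Since 46 ∈ (Z/49Z)^×, its order divides φ(49) = φ(7^2) = 7·(7−1) = 42 = 2 · 3 · 7.
Divisors of 42: 1, 2, 3, 6, 7, 14, 21, 42.
Evaluate successive powers at the divisors of 42:
46^1 ≡ 46 (mod 49)
46^2 ≡ 9 (mod 49)
46^3 ≡ 22 (mod 49)
46^6 ≡ 43 (mod 49)
46^7 ≡ 18 (mod 49)
46^14 ≡ 30 (mod 49)
46^21 ≡ 1 (mod 49) ✓
The order of 46 is 21, so the subgroup it generates has 21 elements.
[(Z/49Z)^× : ⟨46⟩] = 42/21 = 2.

2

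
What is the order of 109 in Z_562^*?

The order of 109 must divide φ(562) = φ(2)·φ(281) = 1·280 = 280 = 2^3 · 5 · 7.
Divisors of 280: 1, 2, 4, 5, 7, 8, 10, 14, 20, 28, 35, 40, 56, 70, 140, 280.
Test each divisor d:
109^1 ≡ 109 (mod 562)
109^2 ≡ 79 (mod 562)
109^4 ≡ 59 (mod 562)
109^5 ≡ 249 (mod 562)
109^7 ≡ 1 (mod 562) ✓
Hence ord(109) = 7.

7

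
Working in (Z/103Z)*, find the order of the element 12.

102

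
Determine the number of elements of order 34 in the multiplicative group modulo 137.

φ(137) = 137 − 1 = 136 = 2^3 · 17.
In a cyclic group of order 136, there are φ(d) elements of order d for each divisor d of 136, and zero for non-divisors.
34 = 2 · 17 divides 136, and φ(34) = 16.

16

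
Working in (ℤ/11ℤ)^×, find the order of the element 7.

10

By Lagrange's theorem, ord_11(7) divides φ(11) = 11 − 1 = 10 = 2 · 5.
Divisors of 10: 1, 2, 5, 10.
Test each divisor d:
7^1 ≡ 7 (mod 11)
7^2 ≡ 5 (mod 11)
7^5 ≡ 10 (mod 11)
7^10 ≡ 1 (mod 11) ✓
So ord_11(7) = 10.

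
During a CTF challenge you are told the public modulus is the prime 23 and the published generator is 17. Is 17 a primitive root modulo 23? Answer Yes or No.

φ(23) = 23 − 1 = 22 = 2 · 11.
Test 17^(22/q) mod 23 for each prime factor q of 22:
17^11 ≡ 22 (mod 23)  [q = 2: ≢ 1 ✓]
17^2 ≡ 13 (mod 23)  [q = 11: ≢ 1 ✓]
None equal 1, so ord_23(17) = 22: 17 is a primitive root.

Yes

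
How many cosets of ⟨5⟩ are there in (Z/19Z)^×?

ord(5) | φ(19) = 19 − 1 = 18 = 2 · 3^2.
Divisors of 18: 1, 2, 3, 6, 9, 18.
Compute 5^d (mod 19) for the divisors d until we hit 1:
5^1 ≡ 5
5^2 ≡ 6
5^3 ≡ 11
5^6 ≡ 7
5^9 ≡ 1
The order of 5 is 9, so the subgroup it generates has 9 elements.
The index is φ(19) / ord(5) = 18 / 9 = 2.

2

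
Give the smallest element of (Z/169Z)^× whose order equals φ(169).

φ(169) = φ(13^2) = 13·(13−1) = 156 = 2^2 · 3 · 13.
g is a primitive root iff g^(156/q) ≢ 1 (mod 169) for each prime q ∈ {2, 3, 13}.
g = 2: 2^78 ≡ 168; 2^52 ≡ 146; 2^12 ≡ 40 — none is 1, so 2 is a primitive root.
The smallest primitive root modulo 169 is 2.

2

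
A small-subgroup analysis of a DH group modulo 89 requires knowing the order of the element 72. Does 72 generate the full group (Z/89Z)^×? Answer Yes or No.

φ(89) = 89 − 1 = 88 = 2^3 · 11.
Test 72^(88/q) mod 89 for each prime factor q of 88:
72^44 ≡ 1 (mod 89)  [q = 2: ≡ 1 ✗]
72^8 ≡ 8 (mod 89)  [q = 11: ≢ 1 ✓]
Since 72^44 ≡ 1, the order of 72 divides 44 < 88, so 72 is not a primitive root.

No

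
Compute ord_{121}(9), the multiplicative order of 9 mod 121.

5

Since 9 ∈ (Z/121Z)^×, its order divides φ(121) = φ(11^2) = 11·(11−1) = 110 = 2 · 5 · 11.
Divisors of 110: 1, 2, 5, 10, 11, 22, 55, 110.
Test each divisor d:
9^1 ≡ 9 (mod 121)
9^2 ≡ 81 (mod 121)
9^5 ≡ 1 (mod 121) ✓
Hence ord(9) = 5.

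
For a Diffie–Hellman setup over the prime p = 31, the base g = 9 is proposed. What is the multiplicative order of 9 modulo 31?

15

Since 9 ∈ (Z/31Z)^×, its order divides φ(31) = 31 − 1 = 30 = 2 · 3 · 5.
Divisors of 30: 1, 2, 3, 5, 6, 10, 15, 30.
Compute 9^d (mod 31) for the divisors d until we hit 1:
9^1 ≡ 9 (mod 31)
9^2 ≡ 19 (mod 31)
9^3 ≡ 16 (mod 31)
9^5 ≡ 25 (mod 31)
9^6 ≡ 8 (mod 31)
9^10 ≡ 5 (mod 31)
9^15 ≡ 1 (mod 31) ✓
Therefore the multiplicative order of 9 modulo 31 is 15.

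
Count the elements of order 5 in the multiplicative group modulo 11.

φ(11) = 11 − 1 = 10 = 2 · 5.
Since (Z/11Z)^× is cyclic of order 10, the number of elements of order d is φ(d) when d | 10 and 0 otherwise.
5 | 10, and φ(5) = 5 − 1 = 4.

4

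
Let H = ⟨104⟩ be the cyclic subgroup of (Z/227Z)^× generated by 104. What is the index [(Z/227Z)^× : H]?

Since 104 ∈ (Z/227Z)^×, its order divides φ(227) = 227 − 1 = 226 = 2 · 113.
Divisors of 226: 1, 2, 113, 226.
Test each divisor d:
104^1 ≡ 104
104^2 ≡ 147
104^113 ≡ 1
Thus |⟨104⟩| = ord(104) = 113.
The index is φ(227) / ord(104) = 226 / 113 = 2.

2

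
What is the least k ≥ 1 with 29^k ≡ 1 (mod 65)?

6

By Lagrange's theorem, ord_65(29) divides φ(65) = φ(5·13) = (5−1)·(13−1) = 4·12 = 48 = 2^4 · 3.
Divisors of 48: 1, 2, 3, 4, 6, 8, 12, 16, 24, 48.
Evaluate successive powers at the divisors of 48:
29^1 ≡ 29 (mod 65)
29^2 ≡ 61 (mod 65)
29^3 ≡ 14 (mod 65)
29^4 ≡ 16 (mod 65)
29^6 ≡ 1 (mod 65) ✓
The smallest such exponent is 6, so the order of 29 is 6.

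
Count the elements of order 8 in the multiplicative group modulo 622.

0

φ(622) = φ(2)·φ(311) = 1·310 = 310 = 2 · 5 · 31.
In a cyclic group of order 310, there are φ(d) elements of order d for each divisor d of 310, and zero for non-divisors.
Here 310 is not a multiple of 8, so there are no elements of order 8.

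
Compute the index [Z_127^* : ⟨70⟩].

2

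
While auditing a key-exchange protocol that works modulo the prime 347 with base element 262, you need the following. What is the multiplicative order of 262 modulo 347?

Since 262 ∈ (Z/347Z)^×, its order divides φ(347) = 347 − 1 = 346 = 2 · 173.
Divisors of 346: 1, 2, 173, 346.
Check 262^d mod 347 for each divisor in increasing order:
262^1 ≡ 262 (mod 347)
262^2 ≡ 285 (mod 347)
262^173 ≡ 346 (mod 347)
262^346 ≡ 1 (mod 347) ✓
So ord_347(262) = 346.

346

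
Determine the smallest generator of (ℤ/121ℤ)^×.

2

φ(121) = φ(11^2) = 11·(11−1) = 110 = 2 · 5 · 11.
g is a primitive root iff g^(110/q) ≢ 1 (mod 121) for each prime q ∈ {2, 5, 11}.
g = 2: 2^55 ≡ 120; 2^22 ≡ 81; 2^10 ≡ 56 — none is 1, so 2 is a primitive root.
The smallest primitive root modulo 121 is 2.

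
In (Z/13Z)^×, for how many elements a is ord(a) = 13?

φ(13) = 13 − 1 = 12 = 2^2 · 3.
(Z/13Z)^× is cyclic (|G| = 12); a cyclic group of order m has exactly φ(d) elements of each order d | m, and none otherwise.
13 does not divide 12, so no element of (Z/13Z)^× has order 13.

0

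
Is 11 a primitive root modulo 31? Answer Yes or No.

φ(31) = 31 − 1 = 30 = 2 · 3 · 5.
It suffices to check that the order of 11 is not a proper divisor of 30: compute 11^(30/q) for q ∈ {2, 3, 5}.
11^15 ≡ 30 (mod 31)  [q = 2: ≢ 1 ✓]
11^10 ≡ 5 (mod 31)  [q = 3: ≢ 1 ✓]
11^6 ≡ 4 (mod 31)  [q = 5: ≢ 1 ✓]
Every test exponent gives a nontrivial residue, hence 11 generates the full group.

Yes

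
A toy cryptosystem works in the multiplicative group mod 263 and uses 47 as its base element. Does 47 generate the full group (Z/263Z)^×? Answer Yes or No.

Yes

φ(263) = 263 − 1 = 262 = 2 · 131.
It suffices to check that the order of 47 is not a proper divisor of 262: compute 47^(262/q) for q ∈ {2, 131}.
47^131 ≡ 262 (mod 263)  [q = 2: ≢ 1 ✓]
47^2 ≡ 105 (mod 263)  [q = 131: ≢ 1 ✓]
Every test exponent gives a nontrivial residue, hence 47 generates the full group.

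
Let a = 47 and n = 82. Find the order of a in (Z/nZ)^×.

ord(47) | φ(82) = φ(2)·φ(41) = 1·40 = 40 = 2^3 · 5.
Divisors of 40: 1, 2, 4, 5, 8, 10, 20, 40.
Check 47^d mod 82 for each divisor in increasing order:
47^1 ≡ 47 (mod 82)
47^2 ≡ 77 (mod 82)
47^4 ≡ 25 (mod 82)
47^5 ≡ 27 (mod 82)
47^8 ≡ 51 (mod 82)
47^10 ≡ 73 (mod 82)
47^20 ≡ 81 (mod 82)
47^40 ≡ 1 (mod 82) ✓
Hence ord(47) = 40.

40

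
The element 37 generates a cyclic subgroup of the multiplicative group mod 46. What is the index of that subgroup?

1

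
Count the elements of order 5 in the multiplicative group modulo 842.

4

φ(842) = φ(2)·φ(421) = 1·420 = 420 = 2^2 · 3 · 5 · 7.
(Z/842Z)^× is cyclic (|G| = 420); a cyclic group of order m has exactly φ(d) elements of each order d | m, and none otherwise.
5 | 420, and φ(5) = 5 − 1 = 4.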